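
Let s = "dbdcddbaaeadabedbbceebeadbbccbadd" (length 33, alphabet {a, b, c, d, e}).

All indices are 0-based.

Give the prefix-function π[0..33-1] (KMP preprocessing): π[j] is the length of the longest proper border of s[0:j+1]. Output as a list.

π[0] = 0
j=1 s[j]='b': π[1]=0 (border '')
j=2 s[j]='d': π[2]=1 (border 'd')
j=3 s[j]='c': k: 1→0; π[3]=0 (border '')
j=4 s[j]='d': π[4]=1 (border 'd')
j=5 s[j]='d': k: 1→0; π[5]=1 (border 'd')
j=6 s[j]='b': π[6]=2 (border 'db')
j=7 s[j]='a': k: 2→0; π[7]=0 (border '')
j=8 s[j]='a': π[8]=0 (border '')
j=9 s[j]='e': π[9]=0 (border '')
j=10 s[j]='a': π[10]=0 (border '')
j=11 s[j]='d': π[11]=1 (border 'd')
j=12 s[j]='a': k: 1→0; π[12]=0 (border '')
j=13 s[j]='b': π[13]=0 (border '')
j=14 s[j]='e': π[14]=0 (border '')
j=15 s[j]='d': π[15]=1 (border 'd')
j=16 s[j]='b': π[16]=2 (border 'db')
j=17 s[j]='b': k: 2→0; π[17]=0 (border '')
j=18 s[j]='c': π[18]=0 (border '')
j=19 s[j]='e': π[19]=0 (border '')
j=20 s[j]='e': π[20]=0 (border '')
j=21 s[j]='b': π[21]=0 (border '')
j=22 s[j]='e': π[22]=0 (border '')
j=23 s[j]='a': π[23]=0 (border '')
j=24 s[j]='d': π[24]=1 (border 'd')
j=25 s[j]='b': π[25]=2 (border 'db')
j=26 s[j]='b': k: 2→0; π[26]=0 (border '')
j=27 s[j]='c': π[27]=0 (border '')
j=28 s[j]='c': π[28]=0 (border '')
j=29 s[j]='b': π[29]=0 (border '')
j=30 s[j]='a': π[30]=0 (border '')
j=31 s[j]='d': π[31]=1 (border 'd')
j=32 s[j]='d': k: 1→0; π[32]=1 (border 'd')

[0, 0, 1, 0, 1, 1, 2, 0, 0, 0, 0, 1, 0, 0, 0, 1, 2, 0, 0, 0, 0, 0, 0, 0, 1, 2, 0, 0, 0, 0, 0, 1, 1]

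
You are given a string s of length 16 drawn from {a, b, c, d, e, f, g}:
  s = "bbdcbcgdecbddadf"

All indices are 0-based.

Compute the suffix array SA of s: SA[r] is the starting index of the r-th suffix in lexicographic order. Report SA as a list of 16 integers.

rank→(start, suffix):
  0 → (13, 'adf')
  1 → (0, 'bbdcbcgdecbddadf')
  2 → (4, 'bcgdecbddadf')
  3 → (1, 'bdcbcgdecbddadf')
  4 → (10, 'bddadf')
  5 → (3, 'cbcgdecbddadf')
  6 → (9, 'cbddadf')
  7 → (5, 'cgdecbddadf')
  8 → (12, 'dadf')
  9 → (2, 'dcbcgdecbddadf')
  10 → (11, 'ddadf')
  11 → (7, 'decbddadf')
  12 → (14, 'df')
  13 → (8, 'ecbddadf')
  14 → (15, 'f')
  15 → (6, 'gdecbddadf')

[13, 0, 4, 1, 10, 3, 9, 5, 12, 2, 11, 7, 14, 8, 15, 6]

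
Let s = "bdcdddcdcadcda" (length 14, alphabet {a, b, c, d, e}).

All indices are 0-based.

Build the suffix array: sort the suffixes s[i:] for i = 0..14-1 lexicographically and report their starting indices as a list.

[13, 9, 0, 8, 11, 6, 2, 12, 7, 10, 5, 1, 4, 3]

rank→(start, suffix):
  0 → (13, 'a')
  1 → (9, 'adcda')
  2 → (0, 'bdcdddcdcadcda')
  3 → (8, 'cadcda')
  4 → (11, 'cda')
  5 → (6, 'cdcadcda')
  6 → (2, 'cdddcdcadcda')
  7 → (12, 'da')
  8 → (7, 'dcadcda')
  9 → (10, 'dcda')
  10 → (5, 'dcdcadcda')
  11 → (1, 'dcdddcdcadcda')
  12 → (4, 'ddcdcadcda')
  13 → (3, 'dddcdcadcda')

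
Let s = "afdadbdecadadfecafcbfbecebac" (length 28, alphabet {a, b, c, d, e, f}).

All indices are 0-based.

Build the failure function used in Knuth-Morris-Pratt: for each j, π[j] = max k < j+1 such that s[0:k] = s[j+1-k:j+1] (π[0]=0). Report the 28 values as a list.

[0, 0, 0, 1, 0, 0, 0, 0, 0, 1, 0, 1, 0, 0, 0, 0, 1, 2, 0, 0, 0, 0, 0, 0, 0, 0, 1, 0]

π[0] = 0
j=1 s[j]='f': π[1]=0 (border '')
j=2 s[j]='d': π[2]=0 (border '')
j=3 s[j]='a': π[3]=1 (border 'a')
j=4 s[j]='d': k: 1→0; π[4]=0 (border '')
j=5 s[j]='b': π[5]=0 (border '')
j=6 s[j]='d': π[6]=0 (border '')
j=7 s[j]='e': π[7]=0 (border '')
j=8 s[j]='c': π[8]=0 (border '')
j=9 s[j]='a': π[9]=1 (border 'a')
j=10 s[j]='d': k: 1→0; π[10]=0 (border '')
j=11 s[j]='a': π[11]=1 (border 'a')
j=12 s[j]='d': k: 1→0; π[12]=0 (border '')
j=13 s[j]='f': π[13]=0 (border '')
j=14 s[j]='e': π[14]=0 (border '')
j=15 s[j]='c': π[15]=0 (border '')
j=16 s[j]='a': π[16]=1 (border 'a')
j=17 s[j]='f': π[17]=2 (border 'af')
j=18 s[j]='c': k: 2→0; π[18]=0 (border '')
j=19 s[j]='b': π[19]=0 (border '')
j=20 s[j]='f': π[20]=0 (border '')
j=21 s[j]='b': π[21]=0 (border '')
j=22 s[j]='e': π[22]=0 (border '')
j=23 s[j]='c': π[23]=0 (border '')
j=24 s[j]='e': π[24]=0 (border '')
j=25 s[j]='b': π[25]=0 (border '')
j=26 s[j]='a': π[26]=1 (border 'a')
j=27 s[j]='c': k: 1→0; π[27]=0 (border '')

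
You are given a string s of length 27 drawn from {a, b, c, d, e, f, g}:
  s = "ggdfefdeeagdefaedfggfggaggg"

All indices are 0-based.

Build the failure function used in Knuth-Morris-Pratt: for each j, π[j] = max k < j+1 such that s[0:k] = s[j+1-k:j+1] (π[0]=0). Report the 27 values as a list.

[0, 1, 0, 0, 0, 0, 0, 0, 0, 0, 1, 0, 0, 0, 0, 0, 0, 0, 1, 2, 0, 1, 2, 0, 1, 2, 2]

π[0] = 0
j=1 s[j]='g': π[1]=1 (border 'g')
j=2 s[j]='d': k: 1→0; π[2]=0 (border '')
j=3 s[j]='f': π[3]=0 (border '')
j=4 s[j]='e': π[4]=0 (border '')
j=5 s[j]='f': π[5]=0 (border '')
j=6 s[j]='d': π[6]=0 (border '')
j=7 s[j]='e': π[7]=0 (border '')
j=8 s[j]='e': π[8]=0 (border '')
j=9 s[j]='a': π[9]=0 (border '')
j=10 s[j]='g': π[10]=1 (border 'g')
j=11 s[j]='d': k: 1→0; π[11]=0 (border '')
j=12 s[j]='e': π[12]=0 (border '')
j=13 s[j]='f': π[13]=0 (border '')
j=14 s[j]='a': π[14]=0 (border '')
j=15 s[j]='e': π[15]=0 (border '')
j=16 s[j]='d': π[16]=0 (border '')
j=17 s[j]='f': π[17]=0 (border '')
j=18 s[j]='g': π[18]=1 (border 'g')
j=19 s[j]='g': π[19]=2 (border 'gg')
j=20 s[j]='f': k: 2→1→0; π[20]=0 (border '')
j=21 s[j]='g': π[21]=1 (border 'g')
j=22 s[j]='g': π[22]=2 (border 'gg')
j=23 s[j]='a': k: 2→1→0; π[23]=0 (border '')
j=24 s[j]='g': π[24]=1 (border 'g')
j=25 s[j]='g': π[25]=2 (border 'gg')
j=26 s[j]='g': k: 2→1; π[26]=2 (border 'gg')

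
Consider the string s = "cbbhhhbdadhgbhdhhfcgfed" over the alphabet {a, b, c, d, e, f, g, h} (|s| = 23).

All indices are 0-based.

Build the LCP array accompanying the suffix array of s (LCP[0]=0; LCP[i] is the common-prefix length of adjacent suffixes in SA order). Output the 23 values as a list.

rank | idx | suffix
   0 |   8 | adhgbhdhhfcgfed
   1 |   1 | bbhhhbdadhgbhdhhfcgfed
   2 |   6 | bdadhgbhdhhfcgfed
   3 |  12 | bhdhhfcgfed
   4 |   2 | bhhhbdadhgbhdhhfcgfed
   5 |   0 | cbbhhhbdadhgbhdhhfcgfed
   6 |  18 | cgfed
   7 |  22 | d
   8 |   7 | dadhgbhdhhfcgfed
   9 |   9 | dhgbhdhhfcgfed
  10 |  14 | dhhfcgfed
  11 |  21 | ed
  12 |  17 | fcgfed
  13 |  20 | fed
  14 |  11 | gbhdhhfcgfed
  15 |  19 | gfed
  16 |   5 | hbdadhgbhdhhfcgfed
  17 |  13 | hdhhfcgfed
  18 |  16 | hfcgfed
  19 |  10 | hgbhdhhfcgfed
  20 |   4 | hhbdadhgbhdhhfcgfed
  21 |  15 | hhfcgfed
  22 |   3 | hhhbdadhgbhdhhfcgfed

SA = [8, 1, 6, 12, 2, 0, 18, 22, 7, 9, 14, 21, 17, 20, 11, 19, 5, 13, 16, 10, 4, 15, 3]
i: (SA[i-1],SA[i]) lcp shared
  1: (8,1) 0 ''
  2: (1,6) 1 'b'
  3: (6,12) 1 'b'
  4: (12,2) 2 'bh'
  5: (2,0) 0 ''
  6: (0,18) 1 'c'
  7: (18,22) 0 ''
  8: (22,7) 1 'd'
  9: (7,9) 1 'd'
  10: (9,14) 2 'dh'
  11: (14,21) 0 ''
  12: (21,17) 0 ''
  13: (17,20) 1 'f'
  14: (20,11) 0 ''
  15: (11,19) 1 'g'
  16: (19,5) 0 ''
  17: (5,13) 1 'h'
  18: (13,16) 1 'h'
  19: (16,10) 1 'h'
  20: (10,4) 1 'h'
  21: (4,15) 2 'hh'
  22: (15,3) 2 'hh'

[0, 0, 1, 1, 2, 0, 1, 0, 1, 1, 2, 0, 0, 1, 0, 1, 0, 1, 1, 1, 1, 2, 2]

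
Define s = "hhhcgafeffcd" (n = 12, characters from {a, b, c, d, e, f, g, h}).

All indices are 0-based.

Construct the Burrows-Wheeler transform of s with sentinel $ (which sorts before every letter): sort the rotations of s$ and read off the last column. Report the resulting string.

dgfhcffaechh$

rank  rotation       last
    0  $hhhcgafeffcd  d
    1  afeffcd$hhhcg  g
    2  cd$hhhcgafeff  f
    3  cgafeffcd$hhh  h
    4  d$hhhcgafeffc  c
    5  effcd$hhhcgaf  f
    6  fcd$hhhcgafef  f
    7  feffcd$hhhcga  a
    8  ffcd$hhhcgafe  e
    9  gafeffcd$hhhc  c
   10  hcgafeffcd$hh  h
   11  hhcgafeffcd$h  h
   12  hhhcgafeffcd$  $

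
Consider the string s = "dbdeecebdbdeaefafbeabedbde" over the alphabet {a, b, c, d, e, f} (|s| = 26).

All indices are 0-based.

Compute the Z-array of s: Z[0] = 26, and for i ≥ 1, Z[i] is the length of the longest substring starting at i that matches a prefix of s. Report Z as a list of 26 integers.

[26, 0, 1, 0, 0, 0, 0, 0, 4, 0, 1, 0, 0, 0, 0, 0, 0, 0, 0, 0, 0, 0, 4, 0, 1, 0]

Z[0]=26
i=1: fresh scan; Z[1]=0
i=2: fresh scan; Z[2]=1 grow→box=[2,3)
i=3: fresh scan; Z[3]=0
i=4: fresh scan; Z[4]=0
i=5: fresh scan; Z[5]=0
i=6: fresh scan; Z[6]=0
i=7: fresh scan; Z[7]=0
i=8: fresh scan; Z[8]=4 grow→box=[8,12)
i=9: min(r-i=3, Z[1]=0)=0; Z[9]=0
i=10: min(r-i=2, Z[2]=1)=1; Z[10]=1
i=11: min(r-i=1, Z[3]=0)=0; Z[11]=0
i=12: fresh scan; Z[12]=0
i=13: fresh scan; Z[13]=0
i=14: fresh scan; Z[14]=0
i=15: fresh scan; Z[15]=0
i=16: fresh scan; Z[16]=0
i=17: fresh scan; Z[17]=0
i=18: fresh scan; Z[18]=0
i=19: fresh scan; Z[19]=0
i=20: fresh scan; Z[20]=0
i=21: fresh scan; Z[21]=0
i=22: fresh scan; Z[22]=4 grow→box=[22,26)
i=23: min(r-i=3, Z[1]=0)=0; Z[23]=0
i=24: min(r-i=2, Z[2]=1)=1; Z[24]=1
i=25: min(r-i=1, Z[3]=0)=0; Z[25]=0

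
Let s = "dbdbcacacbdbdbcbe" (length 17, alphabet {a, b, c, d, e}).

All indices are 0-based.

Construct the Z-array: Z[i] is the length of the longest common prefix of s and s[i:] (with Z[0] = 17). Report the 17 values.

[17, 0, 2, 0, 0, 0, 0, 0, 0, 0, 5, 0, 2, 0, 0, 0, 0]

Z[0]=17
i=1: outside box; Z[1]=0
i=2: outside box; Z[2]=2 extend→box=[2,4)
i=3: min(r-i=1, Z[1]=0)=0; Z[3]=0
i=4: outside box; Z[4]=0
i=5: outside box; Z[5]=0
i=6: outside box; Z[6]=0
i=7: outside box; Z[7]=0
i=8: outside box; Z[8]=0
i=9: outside box; Z[9]=0
i=10: outside box; Z[10]=5 extend→box=[10,15)
i=11: min(r-i=4, Z[1]=0)=0; Z[11]=0
i=12: min(r-i=3, Z[2]=2)=2; Z[12]=2
i=13: min(r-i=2, Z[3]=0)=0; Z[13]=0
i=14: min(r-i=1, Z[4]=0)=0; Z[14]=0
i=15: outside box; Z[15]=0
i=16: outside box; Z[16]=0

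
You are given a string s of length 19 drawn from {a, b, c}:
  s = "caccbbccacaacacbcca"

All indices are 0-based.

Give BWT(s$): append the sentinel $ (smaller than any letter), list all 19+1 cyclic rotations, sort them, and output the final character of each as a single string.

acccaccccbcaca$cabba

rank  rotation              last
    0  $caccbbccacaacacbcca  a
    1  a$caccbbccacaacacbcc  c
    2  aacacbcca$caccbbccac  c
    3  acaacacbcca$caccbbcc  c
    4  acacbcca$caccbbccaca  a
    5  acbcca$caccbbccacaac  c
    6  accbbccacaacacbcca$c  c
    7  bbccacaacacbcca$cacc  c
    8  bcca$caccbbccacaacac  c
    9  bccacaacacbcca$caccb  b
   10  ca$caccbbccacaacacbc  c
   11  caacacbcca$caccbbcca  a
   12  cacaacacbcca$caccbbc  c
   13  cacbcca$caccbbccacaa  a
   14  caccbbccacaacacbcca$  $
   15  cbbccacaacacbcca$cac  c
   16  cbcca$caccbbccacaaca  a
   17  cca$caccbbccacaacacb  b
   18  ccacaacacbcca$caccbb  b
   19  ccbbccacaacacbcca$ca  a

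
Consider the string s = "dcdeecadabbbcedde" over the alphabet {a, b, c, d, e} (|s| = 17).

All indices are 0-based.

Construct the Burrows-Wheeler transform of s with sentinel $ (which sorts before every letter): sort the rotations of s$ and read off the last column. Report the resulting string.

edcabbedba$edcdecd

rank  rotation            last
    0  $dcdeecadabbbcedde  e
    1  abbbcedde$dcdeecad  d
    2  adabbbcedde$dcdeec  c
    3  bbbcedde$dcdeecada  a
    4  bbcedde$dcdeecadab  b
    5  bcedde$dcdeecadabb  b
    6  cadabbbcedde$dcdee  e
    7  cdeecadabbbcedde$d  d
    8  cedde$dcdeecadabbb  b
    9  dabbbcedde$dcdeeca  a
   10  dcdeecadabbbcedde$  $
   11  dde$dcdeecadabbbce  e
   12  de$dcdeecadabbbced  d
   13  deecadabbbcedde$dc  c
   14  e$dcdeecadabbbcedd  d
   15  ecadabbbcedde$dcde  e
   16  edde$dcdeecadabbbc  c
   17  eecadabbbcedde$dcd  d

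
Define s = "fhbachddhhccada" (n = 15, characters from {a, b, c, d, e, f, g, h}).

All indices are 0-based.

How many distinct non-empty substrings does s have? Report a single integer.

rank | idx | suffix
   0 |  14 | a
   1 |   3 | achddhhccada
   2 |  12 | ada
   3 |   2 | bachddhhccada
   4 |  11 | cada
   5 |  10 | ccada
   6 |   4 | chddhhccada
   7 |  13 | da
   8 |   6 | ddhhccada
   9 |   7 | dhhccada
  10 |   0 | fhbachddhhccada
  11 |   1 | hbachddhhccada
  12 |   9 | hccada
  13 |   5 | hddhhccada
  14 |   8 | hhccada

SA = [14, 3, 12, 2, 11, 10, 4, 13, 6, 7, 0, 1, 9, 5, 8]
[i] adj suffixes → lcp
  [1] 14/3 → 1 ('a')
  [2] 3/12 → 1 ('a')
  [3] 12/2 → 0 ('')
  [4] 2/11 → 0 ('')
  [5] 11/10 → 1 ('c')
  [6] 10/4 → 1 ('c')
  [7] 4/13 → 0 ('')
  [8] 13/6 → 1 ('d')
  [9] 6/7 → 1 ('d')
  [10] 7/0 → 0 ('')
  [11] 0/1 → 0 ('')
  [12] 1/9 → 1 ('h')
  [13] 9/5 → 1 ('h')
  [14] 5/8 → 1 ('h')

n(n+1)/2 = 15·16/2 = 120
Σ LCP = 0 + 1 + 1 + 0 + 0 + 1 + 1 + 0 + 1 + 1 + 0 + 0 + 1 + 1 + 1 = 9
distinct = 120 − 9 = 111

111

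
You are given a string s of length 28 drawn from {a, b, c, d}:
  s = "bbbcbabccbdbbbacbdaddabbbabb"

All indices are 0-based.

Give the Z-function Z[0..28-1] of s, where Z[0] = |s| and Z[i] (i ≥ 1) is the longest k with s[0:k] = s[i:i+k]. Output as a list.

Z[0]=28
i=1: i≥r, start 0; Z[1]=2 extend→box=[1,3)
i=2: min(r-i=1, Z[1]=2)=1; Z[2]=1
i=3: i≥r, start 0; Z[3]=0
i=4: i≥r, start 0; Z[4]=1 extend→box=[4,5)
i=5: i≥r, start 0; Z[5]=0
i=6: i≥r, start 0; Z[6]=1 extend→box=[6,7)
i=7: i≥r, start 0; Z[7]=0
i=8: i≥r, start 0; Z[8]=0
i=9: i≥r, start 0; Z[9]=1 extend→box=[9,10)
i=10: i≥r, start 0; Z[10]=0
i=11: i≥r, start 0; Z[11]=3 extend→box=[11,14)
i=12: min(r-i=2, Z[1]=2)=2; Z[12]=2
i=13: min(r-i=1, Z[2]=1)=1; Z[13]=1
i=14: i≥r, start 0; Z[14]=0
i=15: i≥r, start 0; Z[15]=0
i=16: i≥r, start 0; Z[16]=1 extend→box=[16,17)
i=17: i≥r, start 0; Z[17]=0
i=18: i≥r, start 0; Z[18]=0
i=19: i≥r, start 0; Z[19]=0
i=20: i≥r, start 0; Z[20]=0
i=21: i≥r, start 0; Z[21]=0
i=22: i≥r, start 0; Z[22]=3 extend→box=[22,25)
i=23: min(r-i=2, Z[1]=2)=2; Z[23]=2
i=24: min(r-i=1, Z[2]=1)=1; Z[24]=1
i=25: i≥r, start 0; Z[25]=0
i=26: i≥r, start 0; Z[26]=2 extend→box=[26,28)
i=27: min(r-i=1, Z[1]=2)=1; Z[27]=1

[28, 2, 1, 0, 1, 0, 1, 0, 0, 1, 0, 3, 2, 1, 0, 0, 1, 0, 0, 0, 0, 0, 3, 2, 1, 0, 2, 1]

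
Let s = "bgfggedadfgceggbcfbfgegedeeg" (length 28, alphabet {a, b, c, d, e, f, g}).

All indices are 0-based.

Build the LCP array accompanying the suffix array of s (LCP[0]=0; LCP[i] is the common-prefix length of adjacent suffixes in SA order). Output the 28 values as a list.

rank | idx | suffix
   0 |   7 | adfgceggbcfbfgegedeeg
   1 |  15 | bcfbfgegedeeg
   2 |  18 | bfgegedeeg
   3 |   0 | bgfggedadfgceggbcfbfgegedeeg
   4 |  11 | ceggbcfbfgegedeeg
   5 |  16 | cfbfgegedeeg
   6 |   6 | dadfgceggbcfbfgegedeeg
   7 |  24 | deeg
   8 |   8 | dfgceggbcfbfgegedeeg
   9 |   5 | edadfgceggbcfbfgegedeeg
  10 |  23 | edeeg
  11 |  25 | eeg
  12 |  26 | eg
  13 |  21 | egedeeg
  14 |  12 | eggbcfbfgegedeeg
  15 |  17 | fbfgegedeeg
  16 |   9 | fgceggbcfbfgegedeeg
  17 |  19 | fgegedeeg
  18 |   2 | fggedadfgceggbcfbfgegedeeg
  19 |  27 | g
  20 |  14 | gbcfbfgegedeeg
  21 |  10 | gceggbcfbfgegedeeg
  22 |   4 | gedadfgceggbcfbfgegedeeg
  23 |  22 | gedeeg
  24 |  20 | gegedeeg
  25 |   1 | gfggedadfgceggbcfbfgegedeeg
  26 |  13 | ggbcfbfgegedeeg
  27 |   3 | ggedadfgceggbcfbfgegedeeg

SA = [7, 15, 18, 0, 11, 16, 6, 24, 8, 5, 23, 25, 26, 21, 12, 17, 9, 19, 2, 27, 14, 10, 4, 22, 20, 1, 13, 3]
rank  pair      lcp
   1  s[7:],s[15:]  0  ''
   2  s[15:],s[18:]  1  'b'
   3  s[18:],s[0:]  1  'b'
   4  s[0:],s[11:]  0  ''
   5  s[11:],s[16:]  1  'c'
   6  s[16:],s[6:]  0  ''
   7  s[6:],s[24:]  1  'd'
   8  s[24:],s[8:]  1  'd'
   9  s[8:],s[5:]  0  ''
  10  s[5:],s[23:]  2  'ed'
  11  s[23:],s[25:]  1  'e'
  12  s[25:],s[26:]  1  'e'
  13  s[26:],s[21:]  2  'eg'
  14  s[21:],s[12:]  2  'eg'
  15  s[12:],s[17:]  0  ''
  16  s[17:],s[9:]  1  'f'
  17  s[9:],s[19:]  2  'fg'
  18  s[19:],s[2:]  2  'fg'
  19  s[2:],s[27:]  0  ''
  20  s[27:],s[14:]  1  'g'
  21  s[14:],s[10:]  1  'g'
  22  s[10:],s[4:]  1  'g'
  23  s[4:],s[22:]  3  'ged'
  24  s[22:],s[20:]  2  'ge'
  25  s[20:],s[1:]  1  'g'
  26  s[1:],s[13:]  1  'g'
  27  s[13:],s[3:]  2  'gg'

[0, 0, 1, 1, 0, 1, 0, 1, 1, 0, 2, 1, 1, 2, 2, 0, 1, 2, 2, 0, 1, 1, 1, 3, 2, 1, 1, 2]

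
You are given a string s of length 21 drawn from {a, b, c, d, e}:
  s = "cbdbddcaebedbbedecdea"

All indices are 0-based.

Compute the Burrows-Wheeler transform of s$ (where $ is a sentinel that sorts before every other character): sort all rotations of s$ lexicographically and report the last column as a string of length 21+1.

aecdcdebd$eebdbcedadbb

rank  rotation                last
    0  $cbdbddcaebedbbedecdea  a
    1  a$cbdbddcaebedbbedecde  e
    2  aebedbbedecdea$cbdbddc  c
    3  bbedecdea$cbdbddcaebed  d
    4  bdbddcaebedbbedecdea$c  c
    5  bddcaebedbbedecdea$cbd  d
    6  bedbbedecdea$cbdbddcae  e
    7  bedecdea$cbdbddcaebedb  b
    8  caebedbbedecdea$cbdbdd  d
    9  cbdbddcaebedbbedecdea$  $
   10  cdea$cbdbddcaebedbbede  e
   11  dbbedecdea$cbdbddcaebe  e
   12  dbddcaebedbbedecdea$cb  b
   13  dcaebedbbedecdea$cbdbd  d
   14  ddcaebedbbedecdea$cbdb  b
   15  dea$cbdbddcaebedbbedec  c
   16  decdea$cbdbddcaebedbbe  e
   17  ea$cbdbddcaebedbbedecd  d
   18  ebedbbedecdea$cbdbddca  a
   19  ecdea$cbdbddcaebedbbed  d
   20  edbbedecdea$cbdbddcaeb  b
   21  edecdea$cbdbddcaebedbb  b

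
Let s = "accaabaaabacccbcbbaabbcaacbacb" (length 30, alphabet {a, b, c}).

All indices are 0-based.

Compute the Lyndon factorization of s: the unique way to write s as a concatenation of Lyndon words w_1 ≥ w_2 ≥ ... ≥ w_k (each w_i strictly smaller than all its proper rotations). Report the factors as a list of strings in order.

emit factor 1: 'acc' (i=0, period=3)
emit factor 2: 'aab' (i=3, period=3)
emit factor 3: 'aaabacccbcbbaabbcaacbacb' (i=6, period=24)

["acc", "aab", "aaabacccbcbbaabbcaacbacb"]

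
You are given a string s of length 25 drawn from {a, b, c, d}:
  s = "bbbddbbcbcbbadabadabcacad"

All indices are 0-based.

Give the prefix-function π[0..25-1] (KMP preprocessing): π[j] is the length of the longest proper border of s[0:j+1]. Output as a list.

π[0] = 0
j=1 s[j]='b': π[1]=1 (border 'b')
j=2 s[j]='b': π[2]=2 (border 'bb')
j=3 s[j]='d': k: 2→1→0; π[3]=0 (border '')
j=4 s[j]='d': π[4]=0 (border '')
j=5 s[j]='b': π[5]=1 (border 'b')
j=6 s[j]='b': π[6]=2 (border 'bb')
j=7 s[j]='c': k: 2→1→0; π[7]=0 (border '')
j=8 s[j]='b': π[8]=1 (border 'b')
j=9 s[j]='c': k: 1→0; π[9]=0 (border '')
j=10 s[j]='b': π[10]=1 (border 'b')
j=11 s[j]='b': π[11]=2 (border 'bb')
j=12 s[j]='a': k: 2→1→0; π[12]=0 (border '')
j=13 s[j]='d': π[13]=0 (border '')
j=14 s[j]='a': π[14]=0 (border '')
j=15 s[j]='b': π[15]=1 (border 'b')
j=16 s[j]='a': k: 1→0; π[16]=0 (border '')
j=17 s[j]='d': π[17]=0 (border '')
j=18 s[j]='a': π[18]=0 (border '')
j=19 s[j]='b': π[19]=1 (border 'b')
j=20 s[j]='c': k: 1→0; π[20]=0 (border '')
j=21 s[j]='a': π[21]=0 (border '')
j=22 s[j]='c': π[22]=0 (border '')
j=23 s[j]='a': π[23]=0 (border '')
j=24 s[j]='d': π[24]=0 (border '')

[0, 1, 2, 0, 0, 1, 2, 0, 1, 0, 1, 2, 0, 0, 0, 1, 0, 0, 0, 1, 0, 0, 0, 0, 0]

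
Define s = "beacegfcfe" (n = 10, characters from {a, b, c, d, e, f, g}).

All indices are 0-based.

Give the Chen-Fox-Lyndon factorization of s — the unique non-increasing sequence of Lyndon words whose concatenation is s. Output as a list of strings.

["be", "acegfcfe"]

emit factor 1: 'be' (i=0, period=2)
emit factor 2: 'acegfcfe' (i=2, period=8)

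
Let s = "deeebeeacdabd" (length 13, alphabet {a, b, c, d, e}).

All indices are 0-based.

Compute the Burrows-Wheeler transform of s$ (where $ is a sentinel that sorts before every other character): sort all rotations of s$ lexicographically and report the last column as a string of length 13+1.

ddeaeabc$eebed

rank  rotation        last
    0  $deeebeeacdabd  d
    1  abd$deeebeeacd  d
    2  acdabd$deeebee  e
    3  bd$deeebeeacda  a
    4  beeacdabd$deee  e
    5  cdabd$deeebeea  a
    6  d$deeebeeacdab  b
    7  dabd$deeebeeac  c
    8  deeebeeacdabd$  $
    9  eacdabd$deeebe  e
   10  ebeeacdabd$dee  e
   11  eeacdabd$deeeb  b
   12  eebeeacdabd$de  e
   13  eeebeeacdabd$d  d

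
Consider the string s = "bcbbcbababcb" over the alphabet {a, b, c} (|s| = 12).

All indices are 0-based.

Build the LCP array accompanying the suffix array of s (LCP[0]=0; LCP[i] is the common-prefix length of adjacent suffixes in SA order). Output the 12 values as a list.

sorted suffixes:
  #0 SA[0]=6  'ababcb'
  #1 SA[1]=8  'abcb'
  #2 SA[2]=11  'b'
  #3 SA[3]=5  'bababcb'
  #4 SA[4]=7  'babcb'
  #5 SA[5]=2  'bbcbababcb'
  #6 SA[6]=9  'bcb'
  #7 SA[7]=3  'bcbababcb'
  #8 SA[8]=0  'bcbbcbababcb'
  #9 SA[9]=10  'cb'
  #10 SA[10]=4  'cbababcb'
  #11 SA[11]=1  'cbbcbababcb'

SA = [6, 8, 11, 5, 7, 2, 9, 3, 0, 10, 4, 1]
[i] adj suffixes → lcp
  [1] 6/8 → 2 ('ab')
  [2] 8/11 → 0 ('')
  [3] 11/5 → 1 ('b')
  [4] 5/7 → 3 ('bab')
  [5] 7/2 → 1 ('b')
  [6] 2/9 → 1 ('b')
  [7] 9/3 → 3 ('bcb')
  [8] 3/0 → 3 ('bcb')
  [9] 0/10 → 0 ('')
  [10] 10/4 → 2 ('cb')
  [11] 4/1 → 2 ('cb')

[0, 2, 0, 1, 3, 1, 1, 3, 3, 0, 2, 2]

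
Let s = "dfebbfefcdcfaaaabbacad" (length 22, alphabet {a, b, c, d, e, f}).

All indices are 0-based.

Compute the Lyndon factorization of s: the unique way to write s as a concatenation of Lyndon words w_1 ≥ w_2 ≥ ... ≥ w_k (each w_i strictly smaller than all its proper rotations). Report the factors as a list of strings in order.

emit factor 1: 'dfe' (i=0, period=3)
emit factor 2: 'bbfefcdcf' (i=3, period=9)
emit factor 3: 'aaaabbacad' (i=12, period=10)

["dfe", "bbfefcdcf", "aaaabbacad"]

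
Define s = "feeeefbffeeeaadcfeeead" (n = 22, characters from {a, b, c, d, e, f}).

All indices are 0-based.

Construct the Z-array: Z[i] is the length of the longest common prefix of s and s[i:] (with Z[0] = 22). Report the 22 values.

[22, 0, 0, 0, 0, 1, 0, 1, 4, 0, 0, 0, 0, 0, 0, 0, 4, 0, 0, 0, 0, 0]

Z[0]=22
i=1: fresh scan; Z[1]=0
i=2: fresh scan; Z[2]=0
i=3: fresh scan; Z[3]=0
i=4: fresh scan; Z[4]=0
i=5: fresh scan; Z[5]=1 grow→box=[5,6)
i=6: fresh scan; Z[6]=0
i=7: fresh scan; Z[7]=1 grow→box=[7,8)
i=8: fresh scan; Z[8]=4 grow→box=[8,12)
i=9: min(r-i=3, Z[1]=0)=0; Z[9]=0
i=10: min(r-i=2, Z[2]=0)=0; Z[10]=0
i=11: min(r-i=1, Z[3]=0)=0; Z[11]=0
i=12: fresh scan; Z[12]=0
i=13: fresh scan; Z[13]=0
i=14: fresh scan; Z[14]=0
i=15: fresh scan; Z[15]=0
i=16: fresh scan; Z[16]=4 grow→box=[16,20)
i=17: min(r-i=3, Z[1]=0)=0; Z[17]=0
i=18: min(r-i=2, Z[2]=0)=0; Z[18]=0
i=19: min(r-i=1, Z[3]=0)=0; Z[19]=0
i=20: fresh scan; Z[20]=0
i=21: fresh scan; Z[21]=0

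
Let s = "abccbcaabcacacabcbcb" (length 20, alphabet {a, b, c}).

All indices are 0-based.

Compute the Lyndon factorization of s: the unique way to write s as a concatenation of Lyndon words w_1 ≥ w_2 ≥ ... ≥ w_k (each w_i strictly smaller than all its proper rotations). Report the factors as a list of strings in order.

["abccbc", "aabcacacabcbcb"]

emit factor 1: 'abccbc' (i=0, period=6)
emit factor 2: 'aabcacacabcbcb' (i=6, period=14)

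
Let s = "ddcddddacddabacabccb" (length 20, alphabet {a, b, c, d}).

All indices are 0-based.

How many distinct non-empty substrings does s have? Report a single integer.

183

rank | idx | suffix
   0 |  11 | abacabccb
   1 |  15 | abccb
   2 |  13 | acabccb
   3 |   7 | acddabacabccb
   4 |  19 | b
   5 |  12 | bacabccb
   6 |  16 | bccb
   7 |  14 | cabccb
   8 |  18 | cb
   9 |  17 | ccb
  10 |   8 | cddabacabccb
  11 |   2 | cddddacddabacabccb
  12 |  10 | dabacabccb
  13 |   6 | dacddabacabccb
  14 |   1 | dcddddacddabacabccb
  15 |   9 | ddabacabccb
  16 |   5 | ddacddabacabccb
  17 |   0 | ddcddddacddabacabccb
  18 |   4 | dddacddabacabccb
  19 |   3 | ddddacddabacabccb

SA = [11, 15, 13, 7, 19, 12, 16, 14, 18, 17, 8, 2, 10, 6, 1, 9, 5, 0, 4, 3]
[i] adj suffixes → lcp
  [1] 11/15 → 2 ('ab')
  [2] 15/13 → 1 ('a')
  [3] 13/7 → 2 ('ac')
  [4] 7/19 → 0 ('')
  [5] 19/12 → 1 ('b')
  [6] 12/16 → 1 ('b')
  [7] 16/14 → 0 ('')
  [8] 14/18 → 1 ('c')
  [9] 18/17 → 1 ('c')
  [10] 17/8 → 1 ('c')
  [11] 8/2 → 3 ('cdd')
  [12] 2/10 → 0 ('')
  [13] 10/6 → 2 ('da')
  [14] 6/1 → 1 ('d')
  [15] 1/9 → 1 ('d')
  [16] 9/5 → 3 ('dda')
  [17] 5/0 → 2 ('dd')
  [18] 0/4 → 2 ('dd')
  [19] 4/3 → 3 ('ddd')

n(n+1)/2 = 20·21/2 = 210
Σ LCP = 0 + 2 + 1 + 2 + 0 + 1 + 1 + 0 + 1 + 1 + 1 + 3 + 0 + 2 + 1 + 1 + 3 + 2 + 2 + 3 = 27
distinct = 210 − 27 = 183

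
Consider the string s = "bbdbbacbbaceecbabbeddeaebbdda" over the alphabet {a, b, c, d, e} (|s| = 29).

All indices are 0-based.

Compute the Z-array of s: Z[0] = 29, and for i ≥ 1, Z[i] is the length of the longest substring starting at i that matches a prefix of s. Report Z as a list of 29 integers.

Z[0]=29
i=1: fresh scan; Z[1]=1 grow→box=[1,2)
i=2: fresh scan; Z[2]=0
i=3: fresh scan; Z[3]=2 grow→box=[3,5)
i=4: min(r-i=1, Z[1]=1)=1; Z[4]=1
i=5: fresh scan; Z[5]=0
i=6: fresh scan; Z[6]=0
i=7: fresh scan; Z[7]=2 grow→box=[7,9)
i=8: min(r-i=1, Z[1]=1)=1; Z[8]=1
i=9: fresh scan; Z[9]=0
i=10: fresh scan; Z[10]=0
i=11: fresh scan; Z[11]=0
i=12: fresh scan; Z[12]=0
i=13: fresh scan; Z[13]=0
i=14: fresh scan; Z[14]=1 grow→box=[14,15)
i=15: fresh scan; Z[15]=0
i=16: fresh scan; Z[16]=2 grow→box=[16,18)
i=17: min(r-i=1, Z[1]=1)=1; Z[17]=1
i=18: fresh scan; Z[18]=0
i=19: fresh scan; Z[19]=0
i=20: fresh scan; Z[20]=0
i=21: fresh scan; Z[21]=0
i=22: fresh scan; Z[22]=0
i=23: fresh scan; Z[23]=0
i=24: fresh scan; Z[24]=3 grow→box=[24,27)
i=25: min(r-i=2, Z[1]=1)=1; Z[25]=1
i=26: min(r-i=1, Z[2]=0)=0; Z[26]=0
i=27: fresh scan; Z[27]=0
i=28: fresh scan; Z[28]=0

[29, 1, 0, 2, 1, 0, 0, 2, 1, 0, 0, 0, 0, 0, 1, 0, 2, 1, 0, 0, 0, 0, 0, 0, 3, 1, 0, 0, 0]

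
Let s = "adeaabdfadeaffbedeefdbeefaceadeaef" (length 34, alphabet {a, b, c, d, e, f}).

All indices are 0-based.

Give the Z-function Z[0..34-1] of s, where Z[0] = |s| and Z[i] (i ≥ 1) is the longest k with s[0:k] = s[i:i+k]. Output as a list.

[34, 0, 0, 1, 1, 0, 0, 0, 4, 0, 0, 1, 0, 0, 0, 0, 0, 0, 0, 0, 0, 0, 0, 0, 0, 1, 0, 0, 4, 0, 0, 1, 0, 0]

Z[0]=34
i=1: fresh scan; Z[1]=0
i=2: fresh scan; Z[2]=0
i=3: fresh scan; Z[3]=1 extend→box=[3,4)
i=4: fresh scan; Z[4]=1 extend→box=[4,5)
i=5: fresh scan; Z[5]=0
i=6: fresh scan; Z[6]=0
i=7: fresh scan; Z[7]=0
i=8: fresh scan; Z[8]=4 extend→box=[8,12)
i=9: min(r-i=3, Z[1]=0)=0; Z[9]=0
i=10: min(r-i=2, Z[2]=0)=0; Z[10]=0
i=11: min(r-i=1, Z[3]=1)=1; Z[11]=1
i=12: fresh scan; Z[12]=0
i=13: fresh scan; Z[13]=0
i=14: fresh scan; Z[14]=0
i=15: fresh scan; Z[15]=0
i=16: fresh scan; Z[16]=0
i=17: fresh scan; Z[17]=0
i=18: fresh scan; Z[18]=0
i=19: fresh scan; Z[19]=0
i=20: fresh scan; Z[20]=0
i=21: fresh scan; Z[21]=0
i=22: fresh scan; Z[22]=0
i=23: fresh scan; Z[23]=0
i=24: fresh scan; Z[24]=0
i=25: fresh scan; Z[25]=1 extend→box=[25,26)
i=26: fresh scan; Z[26]=0
i=27: fresh scan; Z[27]=0
i=28: fresh scan; Z[28]=4 extend→box=[28,32)
i=29: min(r-i=3, Z[1]=0)=0; Z[29]=0
i=30: min(r-i=2, Z[2]=0)=0; Z[30]=0
i=31: min(r-i=1, Z[3]=1)=1; Z[31]=1
i=32: fresh scan; Z[32]=0
i=33: fresh scan; Z[33]=0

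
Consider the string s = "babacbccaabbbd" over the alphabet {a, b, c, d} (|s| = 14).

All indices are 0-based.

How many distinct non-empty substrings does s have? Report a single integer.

rank→(start, suffix):
  0 → (8, 'aabbbd')
  1 → (1, 'abacbccaabbbd')
  2 → (9, 'abbbd')
  3 → (3, 'acbccaabbbd')
  4 → (0, 'babacbccaabbbd')
  5 → (2, 'bacbccaabbbd')
  6 → (10, 'bbbd')
  7 → (11, 'bbd')
  8 → (5, 'bccaabbbd')
  9 → (12, 'bd')
  10 → (7, 'caabbbd')
  11 → (4, 'cbccaabbbd')
  12 → (6, 'ccaabbbd')
  13 → (13, 'd')

SA = [8, 1, 9, 3, 0, 2, 10, 11, 5, 12, 7, 4, 6, 13]
rank  pair      lcp
   1  s[8:],s[1:]  1  'a'
   2  s[1:],s[9:]  2  'ab'
   3  s[9:],s[3:]  1  'a'
   4  s[3:],s[0:]  0  ''
   5  s[0:],s[2:]  2  'ba'
   6  s[2:],s[10:]  1  'b'
   7  s[10:],s[11:]  2  'bb'
   8  s[11:],s[5:]  1  'b'
   9  s[5:],s[12:]  1  'b'
  10  s[12:],s[7:]  0  ''
  11  s[7:],s[4:]  1  'c'
  12  s[4:],s[6:]  1  'c'
  13  s[6:],s[13:]  0  ''

n(n+1)/2 = 14·15/2 = 105
Σ LCP = 0 + 1 + 2 + 1 + 0 + 2 + 1 + 2 + 1 + 1 + 0 + 1 + 1 + 0 = 13
distinct = 105 − 13 = 92

92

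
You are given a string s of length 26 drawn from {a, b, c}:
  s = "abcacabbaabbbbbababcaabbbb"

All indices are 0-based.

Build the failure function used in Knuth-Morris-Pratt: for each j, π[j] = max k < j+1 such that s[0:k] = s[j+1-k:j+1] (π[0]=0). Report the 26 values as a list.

[0, 0, 0, 1, 0, 1, 2, 0, 1, 1, 2, 0, 0, 0, 0, 1, 2, 1, 2, 3, 4, 1, 2, 0, 0, 0]

π[0] = 0
j=1 s[j]='b': π[1]=0 (border '')
j=2 s[j]='c': π[2]=0 (border '')
j=3 s[j]='a': π[3]=1 (border 'a')
j=4 s[j]='c': k: 1→0; π[4]=0 (border '')
j=5 s[j]='a': π[5]=1 (border 'a')
j=6 s[j]='b': π[6]=2 (border 'ab')
j=7 s[j]='b': k: 2→0; π[7]=0 (border '')
j=8 s[j]='a': π[8]=1 (border 'a')
j=9 s[j]='a': k: 1→0; π[9]=1 (border 'a')
j=10 s[j]='b': π[10]=2 (border 'ab')
j=11 s[j]='b': k: 2→0; π[11]=0 (border '')
j=12 s[j]='b': π[12]=0 (border '')
j=13 s[j]='b': π[13]=0 (border '')
j=14 s[j]='b': π[14]=0 (border '')
j=15 s[j]='a': π[15]=1 (border 'a')
j=16 s[j]='b': π[16]=2 (border 'ab')
j=17 s[j]='a': k: 2→0; π[17]=1 (border 'a')
j=18 s[j]='b': π[18]=2 (border 'ab')
j=19 s[j]='c': π[19]=3 (border 'abc')
j=20 s[j]='a': π[20]=4 (border 'abca')
j=21 s[j]='a': k: 4→1→0; π[21]=1 (border 'a')
j=22 s[j]='b': π[22]=2 (border 'ab')
j=23 s[j]='b': k: 2→0; π[23]=0 (border '')
j=24 s[j]='b': π[24]=0 (border '')
j=25 s[j]='b': π[25]=0 (border '')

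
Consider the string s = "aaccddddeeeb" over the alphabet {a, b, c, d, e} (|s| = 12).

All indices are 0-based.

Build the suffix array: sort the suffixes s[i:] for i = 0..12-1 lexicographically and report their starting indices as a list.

rank→(start, suffix):
  0 → (0, 'aaccddddeeeb')
  1 → (1, 'accddddeeeb')
  2 → (11, 'b')
  3 → (2, 'ccddddeeeb')
  4 → (3, 'cddddeeeb')
  5 → (4, 'ddddeeeb')
  6 → (5, 'dddeeeb')
  7 → (6, 'ddeeeb')
  8 → (7, 'deeeb')
  9 → (10, 'eb')
  10 → (9, 'eeb')
  11 → (8, 'eeeb')

[0, 1, 11, 2, 3, 4, 5, 6, 7, 10, 9, 8]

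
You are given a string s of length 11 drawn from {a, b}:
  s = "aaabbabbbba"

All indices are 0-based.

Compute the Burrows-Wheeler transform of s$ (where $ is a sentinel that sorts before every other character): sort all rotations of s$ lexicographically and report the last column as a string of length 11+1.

rank  rotation      last
    0  $aaabbabbbba  a
    1  a$aaabbabbbb  b
    2  aaabbabbbba$  $
    3  aabbabbbba$a  a
    4  abbabbbba$aa  a
    5  abbbba$aaabb  b
    6  ba$aaabbabbb  b
    7  babbbba$aaab  b
    8  bba$aaabbabb  b
    9  bbabbbba$aaa  a
   10  bbba$aaabbab  b
   11  bbbba$aaabba  a

ab$aabbbbaba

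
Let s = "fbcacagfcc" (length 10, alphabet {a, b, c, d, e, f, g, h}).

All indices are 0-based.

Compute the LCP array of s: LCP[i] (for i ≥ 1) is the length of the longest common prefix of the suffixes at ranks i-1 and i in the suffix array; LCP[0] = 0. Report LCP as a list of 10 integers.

rank→(start, suffix):
  0 → (3, 'acagfcc')
  1 → (5, 'agfcc')
  2 → (1, 'bcacagfcc')
  3 → (9, 'c')
  4 → (2, 'cacagfcc')
  5 → (4, 'cagfcc')
  6 → (8, 'cc')
  7 → (0, 'fbcacagfcc')
  8 → (7, 'fcc')
  9 → (6, 'gfcc')

SA = [3, 5, 1, 9, 2, 4, 8, 0, 7, 6]
rank  pair      lcp
   1  s[3:],s[5:]  1  'a'
   2  s[5:],s[1:]  0  ''
   3  s[1:],s[9:]  0  ''
   4  s[9:],s[2:]  1  'c'
   5  s[2:],s[4:]  2  'ca'
   6  s[4:],s[8:]  1  'c'
   7  s[8:],s[0:]  0  ''
   8  s[0:],s[7:]  1  'f'
   9  s[7:],s[6:]  0  ''

[0, 1, 0, 0, 1, 2, 1, 0, 1, 0]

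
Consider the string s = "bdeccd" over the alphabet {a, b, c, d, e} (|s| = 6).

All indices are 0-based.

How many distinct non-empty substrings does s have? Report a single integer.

19

sorted suffixes:
  #0 SA[0]=0  'bdeccd'
  #1 SA[1]=3  'ccd'
  #2 SA[2]=4  'cd'
  #3 SA[3]=5  'd'
  #4 SA[4]=1  'deccd'
  #5 SA[5]=2  'eccd'

SA = [0, 3, 4, 5, 1, 2]
rank  pair      lcp
   1  s[0:],s[3:]  0  ''
   2  s[3:],s[4:]  1  'c'
   3  s[4:],s[5:]  0  ''
   4  s[5:],s[1:]  1  'd'
   5  s[1:],s[2:]  0  ''

n(n+1)/2 = 6·7/2 = 21
Σ LCP = 0 + 0 + 1 + 0 + 1 + 0 = 2
distinct = 21 − 2 = 19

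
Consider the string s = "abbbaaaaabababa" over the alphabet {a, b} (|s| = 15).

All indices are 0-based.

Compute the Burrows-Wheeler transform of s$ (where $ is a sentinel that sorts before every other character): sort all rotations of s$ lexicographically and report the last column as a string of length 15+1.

rank  rotation          last
    0  $abbbaaaaabababa  a
    1  a$abbbaaaaababab  b
    2  aaaaabababa$abbb  b
    3  aaaabababa$abbba  a
    4  aaabababa$abbbaa  a
    5  aabababa$abbbaaa  a
    6  aba$abbbaaaaabab  b
    7  ababa$abbbaaaaab  b
    8  abababa$abbbaaaa  a
    9  abbbaaaaabababa$  $
   10  ba$abbbaaaaababa  a
   11  baaaaabababa$abb  b
   12  baba$abbbaaaaaba  a
   13  bababa$abbbaaaaa  a
   14  bbaaaaabababa$ab  b
   15  bbbaaaaabababa$a  a

abbaaabba$abaaba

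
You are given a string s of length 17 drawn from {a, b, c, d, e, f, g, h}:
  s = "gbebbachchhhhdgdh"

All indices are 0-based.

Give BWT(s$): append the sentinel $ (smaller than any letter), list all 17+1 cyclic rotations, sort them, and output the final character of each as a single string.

hbbegahhgb$ddchhhc

rank  rotation            last
    0  $gbebbachchhhhdgdh  h
    1  achchhhhdgdh$gbebb  b
    2  bachchhhhdgdh$gbeb  b
    3  bbachchhhhdgdh$gbe  e
    4  bebbachchhhhdgdh$g  g
    5  chchhhhdgdh$gbebba  a
    6  chhhhdgdh$gbebbach  h
    7  dgdh$gbebbachchhhh  h
    8  dh$gbebbachchhhhdg  g
    9  ebbachchhhhdgdh$gb  b
   10  gbebbachchhhhdgdh$  $
   11  gdh$gbebbachchhhhd  d
   12  h$gbebbachchhhhdgd  d
   13  hchhhhdgdh$gbebbac  c
   14  hdgdh$gbebbachchhh  h
   15  hhdgdh$gbebbachchh  h
   16  hhhdgdh$gbebbachch  h
   17  hhhhdgdh$gbebbachc  c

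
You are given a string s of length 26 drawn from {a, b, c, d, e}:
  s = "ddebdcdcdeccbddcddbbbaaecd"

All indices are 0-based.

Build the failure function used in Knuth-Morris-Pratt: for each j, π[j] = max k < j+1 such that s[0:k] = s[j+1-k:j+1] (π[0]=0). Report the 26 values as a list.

π[0] = 0
j=1 s[j]='d': π[1]=1 (border 'd')
j=2 s[j]='e': k: 1→0; π[2]=0 (border '')
j=3 s[j]='b': π[3]=0 (border '')
j=4 s[j]='d': π[4]=1 (border 'd')
j=5 s[j]='c': k: 1→0; π[5]=0 (border '')
j=6 s[j]='d': π[6]=1 (border 'd')
j=7 s[j]='c': k: 1→0; π[7]=0 (border '')
j=8 s[j]='d': π[8]=1 (border 'd')
j=9 s[j]='e': k: 1→0; π[9]=0 (border '')
j=10 s[j]='c': π[10]=0 (border '')
j=11 s[j]='c': π[11]=0 (border '')
j=12 s[j]='b': π[12]=0 (border '')
j=13 s[j]='d': π[13]=1 (border 'd')
j=14 s[j]='d': π[14]=2 (border 'dd')
j=15 s[j]='c': k: 2→1→0; π[15]=0 (border '')
j=16 s[j]='d': π[16]=1 (border 'd')
j=17 s[j]='d': π[17]=2 (border 'dd')
j=18 s[j]='b': k: 2→1→0; π[18]=0 (border '')
j=19 s[j]='b': π[19]=0 (border '')
j=20 s[j]='b': π[20]=0 (border '')
j=21 s[j]='a': π[21]=0 (border '')
j=22 s[j]='a': π[22]=0 (border '')
j=23 s[j]='e': π[23]=0 (border '')
j=24 s[j]='c': π[24]=0 (border '')
j=25 s[j]='d': π[25]=1 (border 'd')

[0, 1, 0, 0, 1, 0, 1, 0, 1, 0, 0, 0, 0, 1, 2, 0, 1, 2, 0, 0, 0, 0, 0, 0, 0, 1]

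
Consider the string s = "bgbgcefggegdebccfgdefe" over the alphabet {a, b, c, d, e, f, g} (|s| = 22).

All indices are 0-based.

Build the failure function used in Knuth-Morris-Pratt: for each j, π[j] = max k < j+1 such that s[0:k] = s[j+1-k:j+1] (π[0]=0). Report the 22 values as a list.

π[0] = 0
j=1 s[j]='g': π[1]=0 (border '')
j=2 s[j]='b': π[2]=1 (border 'b')
j=3 s[j]='g': π[3]=2 (border 'bg')
j=4 s[j]='c': k: 2→0; π[4]=0 (border '')
j=5 s[j]='e': π[5]=0 (border '')
j=6 s[j]='f': π[6]=0 (border '')
j=7 s[j]='g': π[7]=0 (border '')
j=8 s[j]='g': π[8]=0 (border '')
j=9 s[j]='e': π[9]=0 (border '')
j=10 s[j]='g': π[10]=0 (border '')
j=11 s[j]='d': π[11]=0 (border '')
j=12 s[j]='e': π[12]=0 (border '')
j=13 s[j]='b': π[13]=1 (border 'b')
j=14 s[j]='c': k: 1→0; π[14]=0 (border '')
j=15 s[j]='c': π[15]=0 (border '')
j=16 s[j]='f': π[16]=0 (border '')
j=17 s[j]='g': π[17]=0 (border '')
j=18 s[j]='d': π[18]=0 (border '')
j=19 s[j]='e': π[19]=0 (border '')
j=20 s[j]='f': π[20]=0 (border '')
j=21 s[j]='e': π[21]=0 (border '')

[0, 0, 1, 2, 0, 0, 0, 0, 0, 0, 0, 0, 0, 1, 0, 0, 0, 0, 0, 0, 0, 0]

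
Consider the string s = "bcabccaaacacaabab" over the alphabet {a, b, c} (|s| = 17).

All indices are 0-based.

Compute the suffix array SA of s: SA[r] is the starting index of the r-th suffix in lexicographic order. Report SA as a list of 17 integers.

[6, 12, 7, 15, 13, 2, 10, 8, 16, 14, 0, 3, 5, 11, 1, 9, 4]

rank | idx | suffix
   0 |   6 | aaacacaabab
   1 |  12 | aabab
   2 |   7 | aacacaabab
   3 |  15 | ab
   4 |  13 | abab
   5 |   2 | abccaaacacaabab
   6 |  10 | acaabab
   7 |   8 | acacaabab
   8 |  16 | b
   9 |  14 | bab
  10 |   0 | bcabccaaacacaabab
  11 |   3 | bccaaacacaabab
  12 |   5 | caaacacaabab
  13 |  11 | caabab
  14 |   1 | cabccaaacacaabab
  15 |   9 | cacaabab
  16 |   4 | ccaaacacaabab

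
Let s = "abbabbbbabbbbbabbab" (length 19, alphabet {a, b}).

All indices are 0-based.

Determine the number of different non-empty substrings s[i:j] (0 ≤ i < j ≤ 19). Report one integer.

rank | idx | suffix
   0 |  17 | ab
   1 |  14 | abbab
   2 |   0 | abbabbbbabbbbbabbab
   3 |   3 | abbbbabbbbbabbab
   4 |   8 | abbbbbabbab
   5 |  18 | b
   6 |  16 | bab
   7 |  13 | babbab
   8 |   2 | babbbbabbbbbabbab
   9 |   7 | babbbbbabbab
  10 |  15 | bbab
  11 |  12 | bbabbab
  12 |   1 | bbabbbbabbbbbabbab
  13 |   6 | bbabbbbbabbab
  14 |  11 | bbbabbab
  15 |   5 | bbbabbbbbabbab
  16 |  10 | bbbbabbab
  17 |   4 | bbbbabbbbbabbab
  18 |   9 | bbbbbabbab

SA = [17, 14, 0, 3, 8, 18, 16, 13, 2, 7, 15, 12, 1, 6, 11, 5, 10, 4, 9]
[i] adj suffixes → lcp
  [1] 17/14 → 2 ('ab')
  [2] 14/0 → 5 ('abbab')
  [3] 0/3 → 3 ('abb')
  [4] 3/8 → 5 ('abbbb')
  [5] 8/18 → 0 ('')
  [6] 18/16 → 1 ('b')
  [7] 16/13 → 3 ('bab')
  [8] 13/2 → 4 ('babb')
  [9] 2/7 → 6 ('babbbb')
  [10] 7/15 → 1 ('b')
  [11] 15/12 → 4 ('bbab')
  [12] 12/1 → 5 ('bbabb')
  [13] 1/6 → 7 ('bbabbbb')
  [14] 6/11 → 2 ('bb')
  [15] 11/5 → 6 ('bbbabb')
  [16] 5/10 → 3 ('bbb')
  [17] 10/4 → 7 ('bbbbabb')
  [18] 4/9 → 4 ('bbbb')

n(n+1)/2 = 19·20/2 = 190
Σ LCP = 0 + 2 + 5 + 3 + 5 + 0 + 1 + 3 + 4 + 6 + 1 + 4 + 5 + 7 + 2 + 6 + 3 + 7 + 4 = 68
distinct = 190 − 68 = 122

122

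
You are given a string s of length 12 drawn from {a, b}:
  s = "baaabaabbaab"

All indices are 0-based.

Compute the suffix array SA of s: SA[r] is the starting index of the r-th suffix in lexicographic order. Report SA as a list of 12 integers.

rank | idx | suffix
   0 |   1 | aaabaabbaab
   1 |   9 | aab
   2 |   2 | aabaabbaab
   3 |   5 | aabbaab
   4 |  10 | ab
   5 |   3 | abaabbaab
   6 |   6 | abbaab
   7 |  11 | b
   8 |   0 | baaabaabbaab
   9 |   8 | baab
  10 |   4 | baabbaab
  11 |   7 | bbaab

[1, 9, 2, 5, 10, 3, 6, 11, 0, 8, 4, 7]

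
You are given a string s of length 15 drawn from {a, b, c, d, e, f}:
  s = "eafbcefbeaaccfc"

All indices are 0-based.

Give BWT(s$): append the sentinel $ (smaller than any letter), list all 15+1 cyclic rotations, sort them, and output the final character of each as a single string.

rank  rotation          last
    0  $eafbcefbeaaccfc  c
    1  aaccfc$eafbcefbe  e
    2  accfc$eafbcefbea  a
    3  afbcefbeaaccfc$e  e
    4  bcefbeaaccfc$eaf  f
    5  beaaccfc$eafbcef  f
    6  c$eafbcefbeaaccf  f
    7  ccfc$eafbcefbeaa  a
    8  cefbeaaccfc$eafb  b
    9  cfc$eafbcefbeaac  c
   10  eaaccfc$eafbcefb  b
   11  eafbcefbeaaccfc$  $
   12  efbeaaccfc$eafbc  c
   13  fbcefbeaaccfc$ea  a
   14  fbeaaccfc$eafbce  e
   15  fc$eafbcefbeaacc  c

ceaefffabcb$caec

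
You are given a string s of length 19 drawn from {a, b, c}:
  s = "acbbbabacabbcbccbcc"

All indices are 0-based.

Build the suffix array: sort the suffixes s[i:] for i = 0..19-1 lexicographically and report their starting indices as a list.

[5, 9, 7, 0, 4, 6, 3, 2, 10, 11, 16, 13, 18, 8, 1, 15, 12, 17, 14]

rank→(start, suffix):
  0 → (5, 'abacabbcbccbcc')
  1 → (9, 'abbcbccbcc')
  2 → (7, 'acabbcbccbcc')
  3 → (0, 'acbbbabacabbcbccbcc')
  4 → (4, 'babacabbcbccbcc')
  5 → (6, 'bacabbcbccbcc')
  6 → (3, 'bbabacabbcbccbcc')
  7 → (2, 'bbbabacabbcbccbcc')
  8 → (10, 'bbcbccbcc')
  9 → (11, 'bcbccbcc')
  10 → (16, 'bcc')
  11 → (13, 'bccbcc')
  12 → (18, 'c')
  13 → (8, 'cabbcbccbcc')
  14 → (1, 'cbbbabacabbcbccbcc')
  15 → (15, 'cbcc')
  16 → (12, 'cbccbcc')
  17 → (17, 'cc')
  18 → (14, 'ccbcc')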